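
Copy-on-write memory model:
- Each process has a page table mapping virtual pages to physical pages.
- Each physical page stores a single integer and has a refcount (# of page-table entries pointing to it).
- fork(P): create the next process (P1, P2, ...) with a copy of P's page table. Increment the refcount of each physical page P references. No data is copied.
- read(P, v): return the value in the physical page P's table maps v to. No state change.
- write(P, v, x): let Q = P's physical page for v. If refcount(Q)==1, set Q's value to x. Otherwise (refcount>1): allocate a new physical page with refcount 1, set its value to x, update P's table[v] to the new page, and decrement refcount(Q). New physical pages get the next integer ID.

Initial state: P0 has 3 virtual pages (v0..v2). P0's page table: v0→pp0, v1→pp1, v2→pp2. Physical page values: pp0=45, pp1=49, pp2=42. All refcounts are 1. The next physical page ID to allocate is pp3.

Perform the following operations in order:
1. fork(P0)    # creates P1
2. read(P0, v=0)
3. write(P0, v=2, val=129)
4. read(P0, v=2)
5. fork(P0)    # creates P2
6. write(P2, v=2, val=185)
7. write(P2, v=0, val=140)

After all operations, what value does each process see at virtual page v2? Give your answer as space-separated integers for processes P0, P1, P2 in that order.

Op 1: fork(P0) -> P1. 3 ppages; refcounts: pp0:2 pp1:2 pp2:2
Op 2: read(P0, v0) -> 45. No state change.
Op 3: write(P0, v2, 129). refcount(pp2)=2>1 -> COPY to pp3. 4 ppages; refcounts: pp0:2 pp1:2 pp2:1 pp3:1
Op 4: read(P0, v2) -> 129. No state change.
Op 5: fork(P0) -> P2. 4 ppages; refcounts: pp0:3 pp1:3 pp2:1 pp3:2
Op 6: write(P2, v2, 185). refcount(pp3)=2>1 -> COPY to pp4. 5 ppages; refcounts: pp0:3 pp1:3 pp2:1 pp3:1 pp4:1
Op 7: write(P2, v0, 140). refcount(pp0)=3>1 -> COPY to pp5. 6 ppages; refcounts: pp0:2 pp1:3 pp2:1 pp3:1 pp4:1 pp5:1
P0: v2 -> pp3 = 129
P1: v2 -> pp2 = 42
P2: v2 -> pp4 = 185

Answer: 129 42 185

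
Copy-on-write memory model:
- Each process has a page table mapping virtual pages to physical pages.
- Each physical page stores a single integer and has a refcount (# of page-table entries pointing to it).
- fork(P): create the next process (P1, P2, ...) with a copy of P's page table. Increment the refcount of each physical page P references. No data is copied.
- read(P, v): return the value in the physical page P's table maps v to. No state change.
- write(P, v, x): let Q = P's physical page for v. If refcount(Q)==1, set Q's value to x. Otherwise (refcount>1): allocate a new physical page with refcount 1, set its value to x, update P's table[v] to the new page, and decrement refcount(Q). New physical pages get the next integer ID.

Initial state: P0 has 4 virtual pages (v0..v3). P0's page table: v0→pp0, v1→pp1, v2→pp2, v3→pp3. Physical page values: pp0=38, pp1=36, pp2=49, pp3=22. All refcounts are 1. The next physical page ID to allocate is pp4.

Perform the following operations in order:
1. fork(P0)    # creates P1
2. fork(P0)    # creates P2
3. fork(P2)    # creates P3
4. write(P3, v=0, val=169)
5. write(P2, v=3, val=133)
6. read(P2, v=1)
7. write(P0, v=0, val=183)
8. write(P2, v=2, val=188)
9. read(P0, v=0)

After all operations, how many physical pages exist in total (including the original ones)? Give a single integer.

Answer: 8

Derivation:
Op 1: fork(P0) -> P1. 4 ppages; refcounts: pp0:2 pp1:2 pp2:2 pp3:2
Op 2: fork(P0) -> P2. 4 ppages; refcounts: pp0:3 pp1:3 pp2:3 pp3:3
Op 3: fork(P2) -> P3. 4 ppages; refcounts: pp0:4 pp1:4 pp2:4 pp3:4
Op 4: write(P3, v0, 169). refcount(pp0)=4>1 -> COPY to pp4. 5 ppages; refcounts: pp0:3 pp1:4 pp2:4 pp3:4 pp4:1
Op 5: write(P2, v3, 133). refcount(pp3)=4>1 -> COPY to pp5. 6 ppages; refcounts: pp0:3 pp1:4 pp2:4 pp3:3 pp4:1 pp5:1
Op 6: read(P2, v1) -> 36. No state change.
Op 7: write(P0, v0, 183). refcount(pp0)=3>1 -> COPY to pp6. 7 ppages; refcounts: pp0:2 pp1:4 pp2:4 pp3:3 pp4:1 pp5:1 pp6:1
Op 8: write(P2, v2, 188). refcount(pp2)=4>1 -> COPY to pp7. 8 ppages; refcounts: pp0:2 pp1:4 pp2:3 pp3:3 pp4:1 pp5:1 pp6:1 pp7:1
Op 9: read(P0, v0) -> 183. No state change.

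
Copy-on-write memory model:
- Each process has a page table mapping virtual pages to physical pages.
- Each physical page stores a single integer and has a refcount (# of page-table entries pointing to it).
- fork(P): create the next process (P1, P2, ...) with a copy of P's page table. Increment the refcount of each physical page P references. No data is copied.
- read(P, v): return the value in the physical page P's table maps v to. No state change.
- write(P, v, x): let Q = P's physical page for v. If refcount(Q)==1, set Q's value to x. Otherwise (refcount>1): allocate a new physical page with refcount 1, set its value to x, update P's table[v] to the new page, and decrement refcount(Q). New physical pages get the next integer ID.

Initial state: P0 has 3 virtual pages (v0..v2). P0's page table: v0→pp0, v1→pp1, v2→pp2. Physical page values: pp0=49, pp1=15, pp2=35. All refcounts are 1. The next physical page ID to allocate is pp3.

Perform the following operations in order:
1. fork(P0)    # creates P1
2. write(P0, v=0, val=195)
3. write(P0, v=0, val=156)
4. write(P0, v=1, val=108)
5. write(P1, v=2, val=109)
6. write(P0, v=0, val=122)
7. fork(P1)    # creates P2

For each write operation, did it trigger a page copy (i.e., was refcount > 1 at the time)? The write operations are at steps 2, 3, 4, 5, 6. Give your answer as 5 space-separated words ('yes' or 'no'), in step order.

Op 1: fork(P0) -> P1. 3 ppages; refcounts: pp0:2 pp1:2 pp2:2
Op 2: write(P0, v0, 195). refcount(pp0)=2>1 -> COPY to pp3. 4 ppages; refcounts: pp0:1 pp1:2 pp2:2 pp3:1
Op 3: write(P0, v0, 156). refcount(pp3)=1 -> write in place. 4 ppages; refcounts: pp0:1 pp1:2 pp2:2 pp3:1
Op 4: write(P0, v1, 108). refcount(pp1)=2>1 -> COPY to pp4. 5 ppages; refcounts: pp0:1 pp1:1 pp2:2 pp3:1 pp4:1
Op 5: write(P1, v2, 109). refcount(pp2)=2>1 -> COPY to pp5. 6 ppages; refcounts: pp0:1 pp1:1 pp2:1 pp3:1 pp4:1 pp5:1
Op 6: write(P0, v0, 122). refcount(pp3)=1 -> write in place. 6 ppages; refcounts: pp0:1 pp1:1 pp2:1 pp3:1 pp4:1 pp5:1
Op 7: fork(P1) -> P2. 6 ppages; refcounts: pp0:2 pp1:2 pp2:1 pp3:1 pp4:1 pp5:2

yes no yes yes no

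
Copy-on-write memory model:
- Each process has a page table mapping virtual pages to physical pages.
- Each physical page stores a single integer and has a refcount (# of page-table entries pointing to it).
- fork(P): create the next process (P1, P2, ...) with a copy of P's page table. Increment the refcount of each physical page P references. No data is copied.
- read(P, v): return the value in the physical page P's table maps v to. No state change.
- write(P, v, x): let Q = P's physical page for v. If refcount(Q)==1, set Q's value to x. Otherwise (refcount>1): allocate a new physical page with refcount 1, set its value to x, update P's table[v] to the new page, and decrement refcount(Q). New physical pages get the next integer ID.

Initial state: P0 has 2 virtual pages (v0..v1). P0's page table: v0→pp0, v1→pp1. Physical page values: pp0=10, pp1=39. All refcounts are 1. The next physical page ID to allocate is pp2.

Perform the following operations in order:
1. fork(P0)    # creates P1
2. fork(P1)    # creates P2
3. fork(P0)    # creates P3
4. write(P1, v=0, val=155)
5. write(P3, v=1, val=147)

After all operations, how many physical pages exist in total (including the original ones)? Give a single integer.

Answer: 4

Derivation:
Op 1: fork(P0) -> P1. 2 ppages; refcounts: pp0:2 pp1:2
Op 2: fork(P1) -> P2. 2 ppages; refcounts: pp0:3 pp1:3
Op 3: fork(P0) -> P3. 2 ppages; refcounts: pp0:4 pp1:4
Op 4: write(P1, v0, 155). refcount(pp0)=4>1 -> COPY to pp2. 3 ppages; refcounts: pp0:3 pp1:4 pp2:1
Op 5: write(P3, v1, 147). refcount(pp1)=4>1 -> COPY to pp3. 4 ppages; refcounts: pp0:3 pp1:3 pp2:1 pp3:1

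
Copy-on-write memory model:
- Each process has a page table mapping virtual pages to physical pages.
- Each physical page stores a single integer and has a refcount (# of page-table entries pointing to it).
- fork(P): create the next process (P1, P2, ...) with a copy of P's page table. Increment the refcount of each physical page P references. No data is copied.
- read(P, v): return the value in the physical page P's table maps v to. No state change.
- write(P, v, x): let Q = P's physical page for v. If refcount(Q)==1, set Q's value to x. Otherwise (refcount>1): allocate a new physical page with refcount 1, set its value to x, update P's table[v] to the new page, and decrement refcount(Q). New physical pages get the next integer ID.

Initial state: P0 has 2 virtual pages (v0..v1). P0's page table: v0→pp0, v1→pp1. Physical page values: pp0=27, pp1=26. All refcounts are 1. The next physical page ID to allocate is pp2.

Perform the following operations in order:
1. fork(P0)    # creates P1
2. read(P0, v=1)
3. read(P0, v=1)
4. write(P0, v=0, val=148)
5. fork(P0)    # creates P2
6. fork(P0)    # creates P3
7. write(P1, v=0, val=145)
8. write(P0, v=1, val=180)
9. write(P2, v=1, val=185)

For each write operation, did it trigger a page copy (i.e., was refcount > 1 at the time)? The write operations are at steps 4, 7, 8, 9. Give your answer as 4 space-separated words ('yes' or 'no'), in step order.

Op 1: fork(P0) -> P1. 2 ppages; refcounts: pp0:2 pp1:2
Op 2: read(P0, v1) -> 26. No state change.
Op 3: read(P0, v1) -> 26. No state change.
Op 4: write(P0, v0, 148). refcount(pp0)=2>1 -> COPY to pp2. 3 ppages; refcounts: pp0:1 pp1:2 pp2:1
Op 5: fork(P0) -> P2. 3 ppages; refcounts: pp0:1 pp1:3 pp2:2
Op 6: fork(P0) -> P3. 3 ppages; refcounts: pp0:1 pp1:4 pp2:3
Op 7: write(P1, v0, 145). refcount(pp0)=1 -> write in place. 3 ppages; refcounts: pp0:1 pp1:4 pp2:3
Op 8: write(P0, v1, 180). refcount(pp1)=4>1 -> COPY to pp3. 4 ppages; refcounts: pp0:1 pp1:3 pp2:3 pp3:1
Op 9: write(P2, v1, 185). refcount(pp1)=3>1 -> COPY to pp4. 5 ppages; refcounts: pp0:1 pp1:2 pp2:3 pp3:1 pp4:1

yes no yes yes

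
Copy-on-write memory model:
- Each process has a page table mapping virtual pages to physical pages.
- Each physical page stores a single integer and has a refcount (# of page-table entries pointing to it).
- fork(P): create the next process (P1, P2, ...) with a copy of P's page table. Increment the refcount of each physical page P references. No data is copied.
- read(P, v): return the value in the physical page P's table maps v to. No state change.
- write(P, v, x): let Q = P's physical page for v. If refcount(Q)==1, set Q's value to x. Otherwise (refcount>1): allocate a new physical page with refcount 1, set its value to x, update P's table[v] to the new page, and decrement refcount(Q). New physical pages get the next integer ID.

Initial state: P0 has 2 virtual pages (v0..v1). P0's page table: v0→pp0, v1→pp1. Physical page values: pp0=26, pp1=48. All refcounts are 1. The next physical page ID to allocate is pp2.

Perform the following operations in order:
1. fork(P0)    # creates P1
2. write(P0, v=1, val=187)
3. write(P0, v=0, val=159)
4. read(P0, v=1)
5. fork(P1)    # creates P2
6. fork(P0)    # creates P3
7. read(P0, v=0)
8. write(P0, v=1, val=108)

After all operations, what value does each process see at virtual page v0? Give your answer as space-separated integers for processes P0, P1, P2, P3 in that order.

Answer: 159 26 26 159

Derivation:
Op 1: fork(P0) -> P1. 2 ppages; refcounts: pp0:2 pp1:2
Op 2: write(P0, v1, 187). refcount(pp1)=2>1 -> COPY to pp2. 3 ppages; refcounts: pp0:2 pp1:1 pp2:1
Op 3: write(P0, v0, 159). refcount(pp0)=2>1 -> COPY to pp3. 4 ppages; refcounts: pp0:1 pp1:1 pp2:1 pp3:1
Op 4: read(P0, v1) -> 187. No state change.
Op 5: fork(P1) -> P2. 4 ppages; refcounts: pp0:2 pp1:2 pp2:1 pp3:1
Op 6: fork(P0) -> P3. 4 ppages; refcounts: pp0:2 pp1:2 pp2:2 pp3:2
Op 7: read(P0, v0) -> 159. No state change.
Op 8: write(P0, v1, 108). refcount(pp2)=2>1 -> COPY to pp4. 5 ppages; refcounts: pp0:2 pp1:2 pp2:1 pp3:2 pp4:1
P0: v0 -> pp3 = 159
P1: v0 -> pp0 = 26
P2: v0 -> pp0 = 26
P3: v0 -> pp3 = 159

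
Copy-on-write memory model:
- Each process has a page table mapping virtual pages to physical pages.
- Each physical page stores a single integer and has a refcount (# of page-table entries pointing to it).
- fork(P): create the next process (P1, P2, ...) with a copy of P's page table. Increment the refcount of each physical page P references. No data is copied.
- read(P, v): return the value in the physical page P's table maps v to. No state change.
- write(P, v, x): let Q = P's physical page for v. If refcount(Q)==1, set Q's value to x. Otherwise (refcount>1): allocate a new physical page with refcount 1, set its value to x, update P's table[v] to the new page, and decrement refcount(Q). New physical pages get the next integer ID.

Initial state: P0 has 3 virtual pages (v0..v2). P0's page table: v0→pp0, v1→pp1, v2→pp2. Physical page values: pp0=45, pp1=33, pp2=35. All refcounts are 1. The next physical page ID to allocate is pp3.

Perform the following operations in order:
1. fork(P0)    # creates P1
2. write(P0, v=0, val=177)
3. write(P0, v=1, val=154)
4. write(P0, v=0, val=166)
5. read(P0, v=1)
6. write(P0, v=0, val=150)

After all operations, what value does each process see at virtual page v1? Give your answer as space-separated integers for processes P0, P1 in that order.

Op 1: fork(P0) -> P1. 3 ppages; refcounts: pp0:2 pp1:2 pp2:2
Op 2: write(P0, v0, 177). refcount(pp0)=2>1 -> COPY to pp3. 4 ppages; refcounts: pp0:1 pp1:2 pp2:2 pp3:1
Op 3: write(P0, v1, 154). refcount(pp1)=2>1 -> COPY to pp4. 5 ppages; refcounts: pp0:1 pp1:1 pp2:2 pp3:1 pp4:1
Op 4: write(P0, v0, 166). refcount(pp3)=1 -> write in place. 5 ppages; refcounts: pp0:1 pp1:1 pp2:2 pp3:1 pp4:1
Op 5: read(P0, v1) -> 154. No state change.
Op 6: write(P0, v0, 150). refcount(pp3)=1 -> write in place. 5 ppages; refcounts: pp0:1 pp1:1 pp2:2 pp3:1 pp4:1
P0: v1 -> pp4 = 154
P1: v1 -> pp1 = 33

Answer: 154 33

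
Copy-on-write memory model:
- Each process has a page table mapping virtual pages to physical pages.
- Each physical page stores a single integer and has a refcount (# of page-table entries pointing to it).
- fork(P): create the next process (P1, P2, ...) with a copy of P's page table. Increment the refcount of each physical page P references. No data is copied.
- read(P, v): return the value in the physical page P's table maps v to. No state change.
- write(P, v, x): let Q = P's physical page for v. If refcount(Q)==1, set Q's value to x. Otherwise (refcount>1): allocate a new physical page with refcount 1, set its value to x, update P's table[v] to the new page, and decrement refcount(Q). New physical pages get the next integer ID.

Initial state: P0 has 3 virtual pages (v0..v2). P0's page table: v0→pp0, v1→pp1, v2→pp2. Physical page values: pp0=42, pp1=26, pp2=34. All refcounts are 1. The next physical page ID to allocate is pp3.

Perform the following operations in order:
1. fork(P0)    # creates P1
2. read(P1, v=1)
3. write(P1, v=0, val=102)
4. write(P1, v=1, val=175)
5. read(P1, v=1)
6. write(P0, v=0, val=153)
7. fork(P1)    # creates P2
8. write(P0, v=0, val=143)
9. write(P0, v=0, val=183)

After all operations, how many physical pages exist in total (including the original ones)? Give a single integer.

Op 1: fork(P0) -> P1. 3 ppages; refcounts: pp0:2 pp1:2 pp2:2
Op 2: read(P1, v1) -> 26. No state change.
Op 3: write(P1, v0, 102). refcount(pp0)=2>1 -> COPY to pp3. 4 ppages; refcounts: pp0:1 pp1:2 pp2:2 pp3:1
Op 4: write(P1, v1, 175). refcount(pp1)=2>1 -> COPY to pp4. 5 ppages; refcounts: pp0:1 pp1:1 pp2:2 pp3:1 pp4:1
Op 5: read(P1, v1) -> 175. No state change.
Op 6: write(P0, v0, 153). refcount(pp0)=1 -> write in place. 5 ppages; refcounts: pp0:1 pp1:1 pp2:2 pp3:1 pp4:1
Op 7: fork(P1) -> P2. 5 ppages; refcounts: pp0:1 pp1:1 pp2:3 pp3:2 pp4:2
Op 8: write(P0, v0, 143). refcount(pp0)=1 -> write in place. 5 ppages; refcounts: pp0:1 pp1:1 pp2:3 pp3:2 pp4:2
Op 9: write(P0, v0, 183). refcount(pp0)=1 -> write in place. 5 ppages; refcounts: pp0:1 pp1:1 pp2:3 pp3:2 pp4:2

Answer: 5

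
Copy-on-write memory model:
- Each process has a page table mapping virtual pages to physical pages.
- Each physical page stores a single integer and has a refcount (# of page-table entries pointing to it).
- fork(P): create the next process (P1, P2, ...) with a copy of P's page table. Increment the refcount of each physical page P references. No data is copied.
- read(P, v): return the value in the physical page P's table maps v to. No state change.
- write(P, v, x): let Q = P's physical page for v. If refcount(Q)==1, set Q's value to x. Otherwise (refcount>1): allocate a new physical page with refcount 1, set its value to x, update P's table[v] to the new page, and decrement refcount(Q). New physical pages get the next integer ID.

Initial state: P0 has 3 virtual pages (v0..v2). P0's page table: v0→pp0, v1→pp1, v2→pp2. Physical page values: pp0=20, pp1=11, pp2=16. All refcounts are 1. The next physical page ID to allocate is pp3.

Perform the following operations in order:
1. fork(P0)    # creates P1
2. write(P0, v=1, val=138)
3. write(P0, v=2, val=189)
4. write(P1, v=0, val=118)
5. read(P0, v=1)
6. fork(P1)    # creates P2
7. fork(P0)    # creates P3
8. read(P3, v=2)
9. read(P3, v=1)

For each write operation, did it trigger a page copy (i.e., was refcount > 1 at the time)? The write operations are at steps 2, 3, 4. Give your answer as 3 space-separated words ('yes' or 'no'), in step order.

Op 1: fork(P0) -> P1. 3 ppages; refcounts: pp0:2 pp1:2 pp2:2
Op 2: write(P0, v1, 138). refcount(pp1)=2>1 -> COPY to pp3. 4 ppages; refcounts: pp0:2 pp1:1 pp2:2 pp3:1
Op 3: write(P0, v2, 189). refcount(pp2)=2>1 -> COPY to pp4. 5 ppages; refcounts: pp0:2 pp1:1 pp2:1 pp3:1 pp4:1
Op 4: write(P1, v0, 118). refcount(pp0)=2>1 -> COPY to pp5. 6 ppages; refcounts: pp0:1 pp1:1 pp2:1 pp3:1 pp4:1 pp5:1
Op 5: read(P0, v1) -> 138. No state change.
Op 6: fork(P1) -> P2. 6 ppages; refcounts: pp0:1 pp1:2 pp2:2 pp3:1 pp4:1 pp5:2
Op 7: fork(P0) -> P3. 6 ppages; refcounts: pp0:2 pp1:2 pp2:2 pp3:2 pp4:2 pp5:2
Op 8: read(P3, v2) -> 189. No state change.
Op 9: read(P3, v1) -> 138. No state change.

yes yes yes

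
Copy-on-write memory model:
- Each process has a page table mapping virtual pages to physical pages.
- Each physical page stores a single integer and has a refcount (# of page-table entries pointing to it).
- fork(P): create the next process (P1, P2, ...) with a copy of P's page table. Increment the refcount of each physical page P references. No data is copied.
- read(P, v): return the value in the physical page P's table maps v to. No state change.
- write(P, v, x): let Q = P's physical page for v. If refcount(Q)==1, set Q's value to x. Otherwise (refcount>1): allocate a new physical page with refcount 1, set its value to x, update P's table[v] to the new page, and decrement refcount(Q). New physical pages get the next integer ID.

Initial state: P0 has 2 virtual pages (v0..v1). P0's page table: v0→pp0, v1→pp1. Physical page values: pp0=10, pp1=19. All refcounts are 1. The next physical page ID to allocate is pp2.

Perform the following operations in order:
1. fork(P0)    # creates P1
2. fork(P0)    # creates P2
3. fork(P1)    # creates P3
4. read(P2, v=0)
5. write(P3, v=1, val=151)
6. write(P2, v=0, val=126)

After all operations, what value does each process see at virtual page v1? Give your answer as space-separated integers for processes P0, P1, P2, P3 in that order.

Answer: 19 19 19 151

Derivation:
Op 1: fork(P0) -> P1. 2 ppages; refcounts: pp0:2 pp1:2
Op 2: fork(P0) -> P2. 2 ppages; refcounts: pp0:3 pp1:3
Op 3: fork(P1) -> P3. 2 ppages; refcounts: pp0:4 pp1:4
Op 4: read(P2, v0) -> 10. No state change.
Op 5: write(P3, v1, 151). refcount(pp1)=4>1 -> COPY to pp2. 3 ppages; refcounts: pp0:4 pp1:3 pp2:1
Op 6: write(P2, v0, 126). refcount(pp0)=4>1 -> COPY to pp3. 4 ppages; refcounts: pp0:3 pp1:3 pp2:1 pp3:1
P0: v1 -> pp1 = 19
P1: v1 -> pp1 = 19
P2: v1 -> pp1 = 19
P3: v1 -> pp2 = 151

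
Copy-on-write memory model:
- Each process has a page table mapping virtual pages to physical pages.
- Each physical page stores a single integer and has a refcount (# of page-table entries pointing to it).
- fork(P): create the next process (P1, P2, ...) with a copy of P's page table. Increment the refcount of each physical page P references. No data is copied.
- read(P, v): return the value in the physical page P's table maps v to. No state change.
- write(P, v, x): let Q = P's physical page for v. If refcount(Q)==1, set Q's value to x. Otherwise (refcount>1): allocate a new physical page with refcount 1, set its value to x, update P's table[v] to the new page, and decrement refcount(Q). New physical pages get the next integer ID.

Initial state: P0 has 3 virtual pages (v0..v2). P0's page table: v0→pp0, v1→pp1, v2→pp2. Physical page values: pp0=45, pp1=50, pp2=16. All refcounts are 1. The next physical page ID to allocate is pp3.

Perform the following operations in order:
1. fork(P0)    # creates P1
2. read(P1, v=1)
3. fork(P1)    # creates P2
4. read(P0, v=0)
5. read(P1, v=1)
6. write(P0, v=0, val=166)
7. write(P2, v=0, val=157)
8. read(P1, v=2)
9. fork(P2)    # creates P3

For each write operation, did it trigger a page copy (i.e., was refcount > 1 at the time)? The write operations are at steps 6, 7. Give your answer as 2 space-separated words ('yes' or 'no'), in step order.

Op 1: fork(P0) -> P1. 3 ppages; refcounts: pp0:2 pp1:2 pp2:2
Op 2: read(P1, v1) -> 50. No state change.
Op 3: fork(P1) -> P2. 3 ppages; refcounts: pp0:3 pp1:3 pp2:3
Op 4: read(P0, v0) -> 45. No state change.
Op 5: read(P1, v1) -> 50. No state change.
Op 6: write(P0, v0, 166). refcount(pp0)=3>1 -> COPY to pp3. 4 ppages; refcounts: pp0:2 pp1:3 pp2:3 pp3:1
Op 7: write(P2, v0, 157). refcount(pp0)=2>1 -> COPY to pp4. 5 ppages; refcounts: pp0:1 pp1:3 pp2:3 pp3:1 pp4:1
Op 8: read(P1, v2) -> 16. No state change.
Op 9: fork(P2) -> P3. 5 ppages; refcounts: pp0:1 pp1:4 pp2:4 pp3:1 pp4:2

yes yes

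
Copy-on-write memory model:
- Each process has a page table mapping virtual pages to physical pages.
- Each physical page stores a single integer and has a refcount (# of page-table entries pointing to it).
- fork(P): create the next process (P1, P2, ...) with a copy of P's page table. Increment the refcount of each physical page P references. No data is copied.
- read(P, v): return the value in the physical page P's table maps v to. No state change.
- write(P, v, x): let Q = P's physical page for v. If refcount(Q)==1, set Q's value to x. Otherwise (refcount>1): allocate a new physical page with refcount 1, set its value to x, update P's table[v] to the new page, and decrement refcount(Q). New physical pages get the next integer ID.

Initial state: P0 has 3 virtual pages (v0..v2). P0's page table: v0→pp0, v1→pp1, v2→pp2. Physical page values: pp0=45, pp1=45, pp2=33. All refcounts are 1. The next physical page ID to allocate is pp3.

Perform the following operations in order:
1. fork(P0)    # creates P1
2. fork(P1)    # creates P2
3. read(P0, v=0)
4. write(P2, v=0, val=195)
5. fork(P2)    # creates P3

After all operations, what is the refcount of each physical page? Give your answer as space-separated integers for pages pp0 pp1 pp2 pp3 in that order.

Answer: 2 4 4 2

Derivation:
Op 1: fork(P0) -> P1. 3 ppages; refcounts: pp0:2 pp1:2 pp2:2
Op 2: fork(P1) -> P2. 3 ppages; refcounts: pp0:3 pp1:3 pp2:3
Op 3: read(P0, v0) -> 45. No state change.
Op 4: write(P2, v0, 195). refcount(pp0)=3>1 -> COPY to pp3. 4 ppages; refcounts: pp0:2 pp1:3 pp2:3 pp3:1
Op 5: fork(P2) -> P3. 4 ppages; refcounts: pp0:2 pp1:4 pp2:4 pp3:2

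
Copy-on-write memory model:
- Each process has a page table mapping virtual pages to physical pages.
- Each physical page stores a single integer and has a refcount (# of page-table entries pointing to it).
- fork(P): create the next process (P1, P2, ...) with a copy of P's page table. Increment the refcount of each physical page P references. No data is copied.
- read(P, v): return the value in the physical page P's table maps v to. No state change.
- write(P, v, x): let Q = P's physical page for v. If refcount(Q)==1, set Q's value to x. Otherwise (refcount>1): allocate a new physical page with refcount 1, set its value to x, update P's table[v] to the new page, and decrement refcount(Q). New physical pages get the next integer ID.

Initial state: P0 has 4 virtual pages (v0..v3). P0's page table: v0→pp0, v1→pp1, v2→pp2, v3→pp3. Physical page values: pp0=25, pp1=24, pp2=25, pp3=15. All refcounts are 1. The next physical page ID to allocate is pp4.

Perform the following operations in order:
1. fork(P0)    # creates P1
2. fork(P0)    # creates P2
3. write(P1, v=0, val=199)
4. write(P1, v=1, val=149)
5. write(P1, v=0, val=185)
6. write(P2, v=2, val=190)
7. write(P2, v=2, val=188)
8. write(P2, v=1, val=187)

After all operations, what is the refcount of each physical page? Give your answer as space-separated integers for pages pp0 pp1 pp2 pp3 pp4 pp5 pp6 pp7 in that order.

Answer: 2 1 2 3 1 1 1 1

Derivation:
Op 1: fork(P0) -> P1. 4 ppages; refcounts: pp0:2 pp1:2 pp2:2 pp3:2
Op 2: fork(P0) -> P2. 4 ppages; refcounts: pp0:3 pp1:3 pp2:3 pp3:3
Op 3: write(P1, v0, 199). refcount(pp0)=3>1 -> COPY to pp4. 5 ppages; refcounts: pp0:2 pp1:3 pp2:3 pp3:3 pp4:1
Op 4: write(P1, v1, 149). refcount(pp1)=3>1 -> COPY to pp5. 6 ppages; refcounts: pp0:2 pp1:2 pp2:3 pp3:3 pp4:1 pp5:1
Op 5: write(P1, v0, 185). refcount(pp4)=1 -> write in place. 6 ppages; refcounts: pp0:2 pp1:2 pp2:3 pp3:3 pp4:1 pp5:1
Op 6: write(P2, v2, 190). refcount(pp2)=3>1 -> COPY to pp6. 7 ppages; refcounts: pp0:2 pp1:2 pp2:2 pp3:3 pp4:1 pp5:1 pp6:1
Op 7: write(P2, v2, 188). refcount(pp6)=1 -> write in place. 7 ppages; refcounts: pp0:2 pp1:2 pp2:2 pp3:3 pp4:1 pp5:1 pp6:1
Op 8: write(P2, v1, 187). refcount(pp1)=2>1 -> COPY to pp7. 8 ppages; refcounts: pp0:2 pp1:1 pp2:2 pp3:3 pp4:1 pp5:1 pp6:1 pp7:1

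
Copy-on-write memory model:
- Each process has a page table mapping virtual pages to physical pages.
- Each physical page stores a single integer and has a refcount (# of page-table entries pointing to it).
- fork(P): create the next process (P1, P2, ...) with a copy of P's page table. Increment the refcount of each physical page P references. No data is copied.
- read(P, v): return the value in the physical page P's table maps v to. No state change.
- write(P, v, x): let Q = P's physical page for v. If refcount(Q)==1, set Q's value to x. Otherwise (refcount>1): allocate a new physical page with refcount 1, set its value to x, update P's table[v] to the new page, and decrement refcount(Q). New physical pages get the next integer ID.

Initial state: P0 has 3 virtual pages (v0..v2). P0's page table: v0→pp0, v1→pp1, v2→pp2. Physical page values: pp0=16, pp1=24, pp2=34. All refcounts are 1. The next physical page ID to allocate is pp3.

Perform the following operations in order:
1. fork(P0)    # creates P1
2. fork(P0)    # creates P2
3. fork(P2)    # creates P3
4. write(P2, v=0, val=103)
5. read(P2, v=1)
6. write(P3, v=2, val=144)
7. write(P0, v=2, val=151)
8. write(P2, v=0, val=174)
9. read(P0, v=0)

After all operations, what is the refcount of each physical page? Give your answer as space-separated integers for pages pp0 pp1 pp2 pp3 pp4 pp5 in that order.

Answer: 3 4 2 1 1 1

Derivation:
Op 1: fork(P0) -> P1. 3 ppages; refcounts: pp0:2 pp1:2 pp2:2
Op 2: fork(P0) -> P2. 3 ppages; refcounts: pp0:3 pp1:3 pp2:3
Op 3: fork(P2) -> P3. 3 ppages; refcounts: pp0:4 pp1:4 pp2:4
Op 4: write(P2, v0, 103). refcount(pp0)=4>1 -> COPY to pp3. 4 ppages; refcounts: pp0:3 pp1:4 pp2:4 pp3:1
Op 5: read(P2, v1) -> 24. No state change.
Op 6: write(P3, v2, 144). refcount(pp2)=4>1 -> COPY to pp4. 5 ppages; refcounts: pp0:3 pp1:4 pp2:3 pp3:1 pp4:1
Op 7: write(P0, v2, 151). refcount(pp2)=3>1 -> COPY to pp5. 6 ppages; refcounts: pp0:3 pp1:4 pp2:2 pp3:1 pp4:1 pp5:1
Op 8: write(P2, v0, 174). refcount(pp3)=1 -> write in place. 6 ppages; refcounts: pp0:3 pp1:4 pp2:2 pp3:1 pp4:1 pp5:1
Op 9: read(P0, v0) -> 16. No state change.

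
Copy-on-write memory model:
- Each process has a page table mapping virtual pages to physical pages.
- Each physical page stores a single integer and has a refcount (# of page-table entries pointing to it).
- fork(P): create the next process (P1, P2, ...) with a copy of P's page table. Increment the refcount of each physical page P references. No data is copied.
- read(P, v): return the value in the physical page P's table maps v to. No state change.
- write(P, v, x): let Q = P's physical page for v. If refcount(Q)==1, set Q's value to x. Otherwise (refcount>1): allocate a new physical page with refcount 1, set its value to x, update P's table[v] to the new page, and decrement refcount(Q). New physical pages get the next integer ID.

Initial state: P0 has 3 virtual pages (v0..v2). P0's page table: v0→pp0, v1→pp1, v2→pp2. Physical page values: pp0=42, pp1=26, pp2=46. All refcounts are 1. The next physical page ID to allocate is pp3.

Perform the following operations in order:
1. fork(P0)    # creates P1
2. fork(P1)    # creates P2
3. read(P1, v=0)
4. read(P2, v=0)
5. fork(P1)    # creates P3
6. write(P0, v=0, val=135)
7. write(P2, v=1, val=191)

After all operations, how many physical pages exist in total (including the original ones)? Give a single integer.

Answer: 5

Derivation:
Op 1: fork(P0) -> P1. 3 ppages; refcounts: pp0:2 pp1:2 pp2:2
Op 2: fork(P1) -> P2. 3 ppages; refcounts: pp0:3 pp1:3 pp2:3
Op 3: read(P1, v0) -> 42. No state change.
Op 4: read(P2, v0) -> 42. No state change.
Op 5: fork(P1) -> P3. 3 ppages; refcounts: pp0:4 pp1:4 pp2:4
Op 6: write(P0, v0, 135). refcount(pp0)=4>1 -> COPY to pp3. 4 ppages; refcounts: pp0:3 pp1:4 pp2:4 pp3:1
Op 7: write(P2, v1, 191). refcount(pp1)=4>1 -> COPY to pp4. 5 ppages; refcounts: pp0:3 pp1:3 pp2:4 pp3:1 pp4:1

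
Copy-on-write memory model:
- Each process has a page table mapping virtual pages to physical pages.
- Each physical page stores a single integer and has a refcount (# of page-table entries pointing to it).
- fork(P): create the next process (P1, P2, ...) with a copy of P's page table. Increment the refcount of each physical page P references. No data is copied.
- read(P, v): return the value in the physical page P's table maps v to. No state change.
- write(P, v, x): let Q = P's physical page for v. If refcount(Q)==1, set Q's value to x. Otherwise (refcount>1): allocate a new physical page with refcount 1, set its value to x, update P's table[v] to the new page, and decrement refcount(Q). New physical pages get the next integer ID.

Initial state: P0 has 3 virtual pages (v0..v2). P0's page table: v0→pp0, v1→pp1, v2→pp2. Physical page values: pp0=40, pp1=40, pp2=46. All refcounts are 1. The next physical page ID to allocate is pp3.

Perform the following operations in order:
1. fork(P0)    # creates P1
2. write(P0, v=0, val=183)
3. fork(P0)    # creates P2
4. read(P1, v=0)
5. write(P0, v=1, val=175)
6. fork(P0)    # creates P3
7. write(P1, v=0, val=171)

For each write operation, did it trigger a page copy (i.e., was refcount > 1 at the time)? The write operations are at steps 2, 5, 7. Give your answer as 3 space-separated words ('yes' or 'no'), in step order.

Op 1: fork(P0) -> P1. 3 ppages; refcounts: pp0:2 pp1:2 pp2:2
Op 2: write(P0, v0, 183). refcount(pp0)=2>1 -> COPY to pp3. 4 ppages; refcounts: pp0:1 pp1:2 pp2:2 pp3:1
Op 3: fork(P0) -> P2. 4 ppages; refcounts: pp0:1 pp1:3 pp2:3 pp3:2
Op 4: read(P1, v0) -> 40. No state change.
Op 5: write(P0, v1, 175). refcount(pp1)=3>1 -> COPY to pp4. 5 ppages; refcounts: pp0:1 pp1:2 pp2:3 pp3:2 pp4:1
Op 6: fork(P0) -> P3. 5 ppages; refcounts: pp0:1 pp1:2 pp2:4 pp3:3 pp4:2
Op 7: write(P1, v0, 171). refcount(pp0)=1 -> write in place. 5 ppages; refcounts: pp0:1 pp1:2 pp2:4 pp3:3 pp4:2

yes yes no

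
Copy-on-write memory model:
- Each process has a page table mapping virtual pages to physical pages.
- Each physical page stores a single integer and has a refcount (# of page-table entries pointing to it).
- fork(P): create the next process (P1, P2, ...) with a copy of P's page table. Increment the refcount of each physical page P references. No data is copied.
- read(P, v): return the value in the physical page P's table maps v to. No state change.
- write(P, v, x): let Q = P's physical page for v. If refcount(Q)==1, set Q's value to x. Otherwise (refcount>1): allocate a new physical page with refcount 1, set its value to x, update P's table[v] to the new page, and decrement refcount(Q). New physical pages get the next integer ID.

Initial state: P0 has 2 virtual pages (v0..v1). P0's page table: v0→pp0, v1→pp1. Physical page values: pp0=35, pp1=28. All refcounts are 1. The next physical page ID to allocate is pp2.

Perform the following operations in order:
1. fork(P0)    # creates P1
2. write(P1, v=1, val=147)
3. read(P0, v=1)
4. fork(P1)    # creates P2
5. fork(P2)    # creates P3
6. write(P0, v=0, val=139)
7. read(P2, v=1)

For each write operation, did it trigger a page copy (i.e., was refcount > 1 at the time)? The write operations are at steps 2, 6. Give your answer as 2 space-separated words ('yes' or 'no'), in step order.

Op 1: fork(P0) -> P1. 2 ppages; refcounts: pp0:2 pp1:2
Op 2: write(P1, v1, 147). refcount(pp1)=2>1 -> COPY to pp2. 3 ppages; refcounts: pp0:2 pp1:1 pp2:1
Op 3: read(P0, v1) -> 28. No state change.
Op 4: fork(P1) -> P2. 3 ppages; refcounts: pp0:3 pp1:1 pp2:2
Op 5: fork(P2) -> P3. 3 ppages; refcounts: pp0:4 pp1:1 pp2:3
Op 6: write(P0, v0, 139). refcount(pp0)=4>1 -> COPY to pp3. 4 ppages; refcounts: pp0:3 pp1:1 pp2:3 pp3:1
Op 7: read(P2, v1) -> 147. No state change.

yes yes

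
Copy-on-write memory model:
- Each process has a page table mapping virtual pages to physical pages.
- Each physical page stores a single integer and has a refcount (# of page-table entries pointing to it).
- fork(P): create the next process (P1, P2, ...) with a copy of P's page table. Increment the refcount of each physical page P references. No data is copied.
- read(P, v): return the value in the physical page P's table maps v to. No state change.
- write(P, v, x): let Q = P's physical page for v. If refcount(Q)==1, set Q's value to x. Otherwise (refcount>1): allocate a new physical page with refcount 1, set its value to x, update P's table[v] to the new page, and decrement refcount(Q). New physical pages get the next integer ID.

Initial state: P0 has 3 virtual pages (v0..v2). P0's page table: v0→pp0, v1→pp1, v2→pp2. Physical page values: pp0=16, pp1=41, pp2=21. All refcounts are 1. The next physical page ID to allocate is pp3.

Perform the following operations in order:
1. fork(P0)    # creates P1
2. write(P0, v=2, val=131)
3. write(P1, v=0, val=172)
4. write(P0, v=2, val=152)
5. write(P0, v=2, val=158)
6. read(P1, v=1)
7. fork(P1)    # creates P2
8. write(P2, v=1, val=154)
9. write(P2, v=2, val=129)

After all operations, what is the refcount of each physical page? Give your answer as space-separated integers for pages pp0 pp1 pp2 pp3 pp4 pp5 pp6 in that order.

Answer: 1 2 1 1 2 1 1

Derivation:
Op 1: fork(P0) -> P1. 3 ppages; refcounts: pp0:2 pp1:2 pp2:2
Op 2: write(P0, v2, 131). refcount(pp2)=2>1 -> COPY to pp3. 4 ppages; refcounts: pp0:2 pp1:2 pp2:1 pp3:1
Op 3: write(P1, v0, 172). refcount(pp0)=2>1 -> COPY to pp4. 5 ppages; refcounts: pp0:1 pp1:2 pp2:1 pp3:1 pp4:1
Op 4: write(P0, v2, 152). refcount(pp3)=1 -> write in place. 5 ppages; refcounts: pp0:1 pp1:2 pp2:1 pp3:1 pp4:1
Op 5: write(P0, v2, 158). refcount(pp3)=1 -> write in place. 5 ppages; refcounts: pp0:1 pp1:2 pp2:1 pp3:1 pp4:1
Op 6: read(P1, v1) -> 41. No state change.
Op 7: fork(P1) -> P2. 5 ppages; refcounts: pp0:1 pp1:3 pp2:2 pp3:1 pp4:2
Op 8: write(P2, v1, 154). refcount(pp1)=3>1 -> COPY to pp5. 6 ppages; refcounts: pp0:1 pp1:2 pp2:2 pp3:1 pp4:2 pp5:1
Op 9: write(P2, v2, 129). refcount(pp2)=2>1 -> COPY to pp6. 7 ppages; refcounts: pp0:1 pp1:2 pp2:1 pp3:1 pp4:2 pp5:1 pp6:1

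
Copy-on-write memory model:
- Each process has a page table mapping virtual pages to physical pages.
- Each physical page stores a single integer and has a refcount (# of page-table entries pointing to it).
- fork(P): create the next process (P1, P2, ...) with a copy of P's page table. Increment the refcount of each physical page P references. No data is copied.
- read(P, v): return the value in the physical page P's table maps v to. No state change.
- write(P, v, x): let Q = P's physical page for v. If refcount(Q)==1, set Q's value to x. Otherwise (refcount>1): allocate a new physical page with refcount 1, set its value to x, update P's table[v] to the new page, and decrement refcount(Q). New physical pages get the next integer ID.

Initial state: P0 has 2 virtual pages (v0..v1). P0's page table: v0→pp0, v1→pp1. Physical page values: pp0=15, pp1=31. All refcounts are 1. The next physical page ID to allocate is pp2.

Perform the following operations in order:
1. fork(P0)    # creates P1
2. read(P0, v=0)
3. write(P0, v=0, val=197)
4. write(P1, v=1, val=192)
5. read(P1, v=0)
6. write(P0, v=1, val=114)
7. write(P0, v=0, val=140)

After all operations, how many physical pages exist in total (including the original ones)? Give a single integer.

Answer: 4

Derivation:
Op 1: fork(P0) -> P1. 2 ppages; refcounts: pp0:2 pp1:2
Op 2: read(P0, v0) -> 15. No state change.
Op 3: write(P0, v0, 197). refcount(pp0)=2>1 -> COPY to pp2. 3 ppages; refcounts: pp0:1 pp1:2 pp2:1
Op 4: write(P1, v1, 192). refcount(pp1)=2>1 -> COPY to pp3. 4 ppages; refcounts: pp0:1 pp1:1 pp2:1 pp3:1
Op 5: read(P1, v0) -> 15. No state change.
Op 6: write(P0, v1, 114). refcount(pp1)=1 -> write in place. 4 ppages; refcounts: pp0:1 pp1:1 pp2:1 pp3:1
Op 7: write(P0, v0, 140). refcount(pp2)=1 -> write in place. 4 ppages; refcounts: pp0:1 pp1:1 pp2:1 pp3:1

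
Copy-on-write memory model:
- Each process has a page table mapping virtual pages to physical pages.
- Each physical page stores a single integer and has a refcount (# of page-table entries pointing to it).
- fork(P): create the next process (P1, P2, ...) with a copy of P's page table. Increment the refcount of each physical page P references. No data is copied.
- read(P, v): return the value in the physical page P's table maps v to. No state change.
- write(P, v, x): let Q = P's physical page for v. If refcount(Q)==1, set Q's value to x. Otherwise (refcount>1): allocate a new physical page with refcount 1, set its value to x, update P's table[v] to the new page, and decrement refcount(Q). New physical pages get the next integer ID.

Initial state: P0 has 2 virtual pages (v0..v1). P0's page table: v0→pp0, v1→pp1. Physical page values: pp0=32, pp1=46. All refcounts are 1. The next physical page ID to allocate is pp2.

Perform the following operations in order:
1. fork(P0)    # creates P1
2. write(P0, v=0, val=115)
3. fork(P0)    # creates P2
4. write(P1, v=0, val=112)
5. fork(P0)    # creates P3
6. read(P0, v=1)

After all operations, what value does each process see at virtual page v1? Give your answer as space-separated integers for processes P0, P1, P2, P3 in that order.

Op 1: fork(P0) -> P1. 2 ppages; refcounts: pp0:2 pp1:2
Op 2: write(P0, v0, 115). refcount(pp0)=2>1 -> COPY to pp2. 3 ppages; refcounts: pp0:1 pp1:2 pp2:1
Op 3: fork(P0) -> P2. 3 ppages; refcounts: pp0:1 pp1:3 pp2:2
Op 4: write(P1, v0, 112). refcount(pp0)=1 -> write in place. 3 ppages; refcounts: pp0:1 pp1:3 pp2:2
Op 5: fork(P0) -> P3. 3 ppages; refcounts: pp0:1 pp1:4 pp2:3
Op 6: read(P0, v1) -> 46. No state change.
P0: v1 -> pp1 = 46
P1: v1 -> pp1 = 46
P2: v1 -> pp1 = 46
P3: v1 -> pp1 = 46

Answer: 46 46 46 46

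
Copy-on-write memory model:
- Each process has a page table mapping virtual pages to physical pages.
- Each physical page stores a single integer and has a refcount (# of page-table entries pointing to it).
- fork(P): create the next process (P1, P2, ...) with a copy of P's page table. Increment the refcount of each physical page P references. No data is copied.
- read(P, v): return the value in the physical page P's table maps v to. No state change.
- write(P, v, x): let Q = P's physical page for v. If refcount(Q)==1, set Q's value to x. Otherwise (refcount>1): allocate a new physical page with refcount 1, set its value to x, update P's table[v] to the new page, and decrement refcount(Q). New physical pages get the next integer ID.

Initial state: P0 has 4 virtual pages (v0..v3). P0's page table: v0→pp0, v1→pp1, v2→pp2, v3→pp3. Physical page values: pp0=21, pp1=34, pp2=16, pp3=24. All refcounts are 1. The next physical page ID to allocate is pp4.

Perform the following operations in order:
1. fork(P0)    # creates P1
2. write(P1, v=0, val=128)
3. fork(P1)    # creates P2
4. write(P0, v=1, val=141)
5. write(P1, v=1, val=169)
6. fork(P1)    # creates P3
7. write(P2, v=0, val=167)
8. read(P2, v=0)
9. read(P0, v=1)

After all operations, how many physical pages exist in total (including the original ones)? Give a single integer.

Answer: 8

Derivation:
Op 1: fork(P0) -> P1. 4 ppages; refcounts: pp0:2 pp1:2 pp2:2 pp3:2
Op 2: write(P1, v0, 128). refcount(pp0)=2>1 -> COPY to pp4. 5 ppages; refcounts: pp0:1 pp1:2 pp2:2 pp3:2 pp4:1
Op 3: fork(P1) -> P2. 5 ppages; refcounts: pp0:1 pp1:3 pp2:3 pp3:3 pp4:2
Op 4: write(P0, v1, 141). refcount(pp1)=3>1 -> COPY to pp5. 6 ppages; refcounts: pp0:1 pp1:2 pp2:3 pp3:3 pp4:2 pp5:1
Op 5: write(P1, v1, 169). refcount(pp1)=2>1 -> COPY to pp6. 7 ppages; refcounts: pp0:1 pp1:1 pp2:3 pp3:3 pp4:2 pp5:1 pp6:1
Op 6: fork(P1) -> P3. 7 ppages; refcounts: pp0:1 pp1:1 pp2:4 pp3:4 pp4:3 pp5:1 pp6:2
Op 7: write(P2, v0, 167). refcount(pp4)=3>1 -> COPY to pp7. 8 ppages; refcounts: pp0:1 pp1:1 pp2:4 pp3:4 pp4:2 pp5:1 pp6:2 pp7:1
Op 8: read(P2, v0) -> 167. No state change.
Op 9: read(P0, v1) -> 141. No state change.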